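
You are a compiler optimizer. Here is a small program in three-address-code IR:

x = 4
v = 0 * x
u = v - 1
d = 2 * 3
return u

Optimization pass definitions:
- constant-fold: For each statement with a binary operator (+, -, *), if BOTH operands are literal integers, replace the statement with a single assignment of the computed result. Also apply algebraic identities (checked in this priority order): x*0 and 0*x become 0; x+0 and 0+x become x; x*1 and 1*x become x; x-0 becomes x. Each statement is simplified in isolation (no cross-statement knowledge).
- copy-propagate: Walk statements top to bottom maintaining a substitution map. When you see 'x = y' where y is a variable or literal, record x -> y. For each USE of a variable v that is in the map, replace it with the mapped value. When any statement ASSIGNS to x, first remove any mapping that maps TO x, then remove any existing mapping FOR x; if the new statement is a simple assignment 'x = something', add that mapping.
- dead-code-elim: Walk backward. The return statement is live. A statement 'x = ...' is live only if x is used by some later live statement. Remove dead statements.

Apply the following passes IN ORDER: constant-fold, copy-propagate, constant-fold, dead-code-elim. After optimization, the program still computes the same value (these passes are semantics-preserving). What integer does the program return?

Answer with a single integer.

Initial IR:
  x = 4
  v = 0 * x
  u = v - 1
  d = 2 * 3
  return u
After constant-fold (5 stmts):
  x = 4
  v = 0
  u = v - 1
  d = 6
  return u
After copy-propagate (5 stmts):
  x = 4
  v = 0
  u = 0 - 1
  d = 6
  return u
After constant-fold (5 stmts):
  x = 4
  v = 0
  u = -1
  d = 6
  return u
After dead-code-elim (2 stmts):
  u = -1
  return u
Evaluate:
  x = 4  =>  x = 4
  v = 0 * x  =>  v = 0
  u = v - 1  =>  u = -1
  d = 2 * 3  =>  d = 6
  return u = -1

Answer: -1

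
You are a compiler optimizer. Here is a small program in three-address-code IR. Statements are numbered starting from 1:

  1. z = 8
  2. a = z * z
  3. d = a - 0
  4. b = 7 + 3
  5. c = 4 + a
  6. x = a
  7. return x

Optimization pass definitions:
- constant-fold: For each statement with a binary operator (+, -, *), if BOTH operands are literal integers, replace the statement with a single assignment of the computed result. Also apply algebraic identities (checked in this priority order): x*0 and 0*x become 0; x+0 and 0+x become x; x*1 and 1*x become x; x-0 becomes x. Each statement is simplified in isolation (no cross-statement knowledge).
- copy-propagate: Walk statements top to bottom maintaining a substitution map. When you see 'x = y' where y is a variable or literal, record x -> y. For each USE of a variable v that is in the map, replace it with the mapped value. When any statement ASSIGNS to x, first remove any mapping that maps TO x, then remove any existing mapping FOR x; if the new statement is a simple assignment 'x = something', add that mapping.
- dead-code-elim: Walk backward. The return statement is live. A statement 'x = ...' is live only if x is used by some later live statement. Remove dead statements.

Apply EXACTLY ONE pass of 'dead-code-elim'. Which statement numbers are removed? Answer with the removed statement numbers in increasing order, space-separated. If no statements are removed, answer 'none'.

Backward liveness scan:
Stmt 1 'z = 8': KEEP (z is live); live-in = []
Stmt 2 'a = z * z': KEEP (a is live); live-in = ['z']
Stmt 3 'd = a - 0': DEAD (d not in live set ['a'])
Stmt 4 'b = 7 + 3': DEAD (b not in live set ['a'])
Stmt 5 'c = 4 + a': DEAD (c not in live set ['a'])
Stmt 6 'x = a': KEEP (x is live); live-in = ['a']
Stmt 7 'return x': KEEP (return); live-in = ['x']
Removed statement numbers: [3, 4, 5]
Surviving IR:
  z = 8
  a = z * z
  x = a
  return x

Answer: 3 4 5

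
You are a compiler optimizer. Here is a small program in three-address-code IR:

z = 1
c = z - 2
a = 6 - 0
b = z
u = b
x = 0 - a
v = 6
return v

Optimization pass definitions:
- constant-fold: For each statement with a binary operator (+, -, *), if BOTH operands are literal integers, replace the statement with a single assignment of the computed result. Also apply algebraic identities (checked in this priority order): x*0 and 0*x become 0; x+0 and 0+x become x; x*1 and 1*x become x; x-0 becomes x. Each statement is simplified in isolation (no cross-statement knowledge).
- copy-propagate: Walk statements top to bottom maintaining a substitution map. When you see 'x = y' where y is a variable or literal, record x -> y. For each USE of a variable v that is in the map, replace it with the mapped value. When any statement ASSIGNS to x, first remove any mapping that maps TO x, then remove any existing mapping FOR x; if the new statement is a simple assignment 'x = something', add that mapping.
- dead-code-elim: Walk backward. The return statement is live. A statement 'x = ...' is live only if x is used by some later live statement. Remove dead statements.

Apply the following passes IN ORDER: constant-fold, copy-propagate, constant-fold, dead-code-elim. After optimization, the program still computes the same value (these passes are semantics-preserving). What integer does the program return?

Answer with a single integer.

Initial IR:
  z = 1
  c = z - 2
  a = 6 - 0
  b = z
  u = b
  x = 0 - a
  v = 6
  return v
After constant-fold (8 stmts):
  z = 1
  c = z - 2
  a = 6
  b = z
  u = b
  x = 0 - a
  v = 6
  return v
After copy-propagate (8 stmts):
  z = 1
  c = 1 - 2
  a = 6
  b = 1
  u = 1
  x = 0 - 6
  v = 6
  return 6
After constant-fold (8 stmts):
  z = 1
  c = -1
  a = 6
  b = 1
  u = 1
  x = -6
  v = 6
  return 6
After dead-code-elim (1 stmts):
  return 6
Evaluate:
  z = 1  =>  z = 1
  c = z - 2  =>  c = -1
  a = 6 - 0  =>  a = 6
  b = z  =>  b = 1
  u = b  =>  u = 1
  x = 0 - a  =>  x = -6
  v = 6  =>  v = 6
  return v = 6

Answer: 6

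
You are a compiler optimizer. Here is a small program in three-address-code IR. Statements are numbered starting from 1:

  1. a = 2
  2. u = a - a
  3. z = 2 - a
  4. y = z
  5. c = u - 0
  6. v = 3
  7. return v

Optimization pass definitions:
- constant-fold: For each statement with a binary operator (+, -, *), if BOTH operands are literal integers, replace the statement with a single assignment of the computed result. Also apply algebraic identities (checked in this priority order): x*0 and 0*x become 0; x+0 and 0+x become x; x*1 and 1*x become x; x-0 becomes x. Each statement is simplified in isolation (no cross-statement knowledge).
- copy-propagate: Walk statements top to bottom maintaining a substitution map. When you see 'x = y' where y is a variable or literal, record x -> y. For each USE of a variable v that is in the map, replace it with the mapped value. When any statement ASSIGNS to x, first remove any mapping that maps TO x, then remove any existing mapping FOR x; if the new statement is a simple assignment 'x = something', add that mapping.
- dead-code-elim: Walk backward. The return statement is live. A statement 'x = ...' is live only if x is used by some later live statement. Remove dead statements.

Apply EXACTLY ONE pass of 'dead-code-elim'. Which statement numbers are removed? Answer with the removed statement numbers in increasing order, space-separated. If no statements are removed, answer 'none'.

Backward liveness scan:
Stmt 1 'a = 2': DEAD (a not in live set [])
Stmt 2 'u = a - a': DEAD (u not in live set [])
Stmt 3 'z = 2 - a': DEAD (z not in live set [])
Stmt 4 'y = z': DEAD (y not in live set [])
Stmt 5 'c = u - 0': DEAD (c not in live set [])
Stmt 6 'v = 3': KEEP (v is live); live-in = []
Stmt 7 'return v': KEEP (return); live-in = ['v']
Removed statement numbers: [1, 2, 3, 4, 5]
Surviving IR:
  v = 3
  return v

Answer: 1 2 3 4 5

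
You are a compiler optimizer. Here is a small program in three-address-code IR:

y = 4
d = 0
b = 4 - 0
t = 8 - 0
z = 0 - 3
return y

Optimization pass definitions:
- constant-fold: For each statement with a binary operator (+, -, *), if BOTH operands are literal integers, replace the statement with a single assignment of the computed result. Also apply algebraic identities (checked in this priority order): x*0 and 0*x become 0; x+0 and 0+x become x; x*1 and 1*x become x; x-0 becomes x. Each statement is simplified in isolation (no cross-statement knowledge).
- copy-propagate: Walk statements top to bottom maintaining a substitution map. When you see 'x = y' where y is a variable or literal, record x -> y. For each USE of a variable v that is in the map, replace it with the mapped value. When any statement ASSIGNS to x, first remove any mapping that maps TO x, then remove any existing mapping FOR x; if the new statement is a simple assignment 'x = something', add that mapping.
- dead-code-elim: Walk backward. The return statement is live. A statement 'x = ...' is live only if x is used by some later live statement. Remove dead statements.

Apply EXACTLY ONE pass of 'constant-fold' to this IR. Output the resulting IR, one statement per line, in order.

Applying constant-fold statement-by-statement:
  [1] y = 4  (unchanged)
  [2] d = 0  (unchanged)
  [3] b = 4 - 0  -> b = 4
  [4] t = 8 - 0  -> t = 8
  [5] z = 0 - 3  -> z = -3
  [6] return y  (unchanged)
Result (6 stmts):
  y = 4
  d = 0
  b = 4
  t = 8
  z = -3
  return y

Answer: y = 4
d = 0
b = 4
t = 8
z = -3
return y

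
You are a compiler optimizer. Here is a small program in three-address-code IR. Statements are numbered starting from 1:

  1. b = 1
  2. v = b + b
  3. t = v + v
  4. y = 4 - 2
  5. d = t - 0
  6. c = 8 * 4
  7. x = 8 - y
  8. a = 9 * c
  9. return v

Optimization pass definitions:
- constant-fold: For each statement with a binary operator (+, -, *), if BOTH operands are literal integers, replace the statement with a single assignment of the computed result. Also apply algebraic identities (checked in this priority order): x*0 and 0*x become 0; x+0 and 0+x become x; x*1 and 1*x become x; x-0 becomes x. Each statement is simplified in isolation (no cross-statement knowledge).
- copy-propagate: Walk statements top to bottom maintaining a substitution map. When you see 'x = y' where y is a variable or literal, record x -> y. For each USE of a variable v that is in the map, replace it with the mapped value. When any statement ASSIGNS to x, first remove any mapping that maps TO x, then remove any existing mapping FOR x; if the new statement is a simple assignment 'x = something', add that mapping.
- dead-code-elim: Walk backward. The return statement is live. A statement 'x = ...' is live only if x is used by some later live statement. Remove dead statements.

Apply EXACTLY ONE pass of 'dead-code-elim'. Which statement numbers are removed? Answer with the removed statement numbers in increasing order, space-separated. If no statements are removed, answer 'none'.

Backward liveness scan:
Stmt 1 'b = 1': KEEP (b is live); live-in = []
Stmt 2 'v = b + b': KEEP (v is live); live-in = ['b']
Stmt 3 't = v + v': DEAD (t not in live set ['v'])
Stmt 4 'y = 4 - 2': DEAD (y not in live set ['v'])
Stmt 5 'd = t - 0': DEAD (d not in live set ['v'])
Stmt 6 'c = 8 * 4': DEAD (c not in live set ['v'])
Stmt 7 'x = 8 - y': DEAD (x not in live set ['v'])
Stmt 8 'a = 9 * c': DEAD (a not in live set ['v'])
Stmt 9 'return v': KEEP (return); live-in = ['v']
Removed statement numbers: [3, 4, 5, 6, 7, 8]
Surviving IR:
  b = 1
  v = b + b
  return v

Answer: 3 4 5 6 7 8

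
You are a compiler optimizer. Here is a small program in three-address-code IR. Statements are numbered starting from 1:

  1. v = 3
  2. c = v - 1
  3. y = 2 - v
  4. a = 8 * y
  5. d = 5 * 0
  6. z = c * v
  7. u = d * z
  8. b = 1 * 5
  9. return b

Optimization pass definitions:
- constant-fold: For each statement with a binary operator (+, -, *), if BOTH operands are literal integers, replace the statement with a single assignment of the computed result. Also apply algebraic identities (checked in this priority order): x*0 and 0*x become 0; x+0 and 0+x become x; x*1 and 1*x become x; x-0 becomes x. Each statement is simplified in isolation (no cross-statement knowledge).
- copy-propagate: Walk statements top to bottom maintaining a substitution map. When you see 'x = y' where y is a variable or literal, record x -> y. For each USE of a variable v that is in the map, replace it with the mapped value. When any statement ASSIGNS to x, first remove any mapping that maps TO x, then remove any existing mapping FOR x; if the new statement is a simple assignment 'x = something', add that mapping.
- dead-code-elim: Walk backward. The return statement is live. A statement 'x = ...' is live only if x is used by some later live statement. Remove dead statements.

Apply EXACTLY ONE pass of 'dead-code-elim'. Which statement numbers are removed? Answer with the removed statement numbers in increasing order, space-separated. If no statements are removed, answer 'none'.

Backward liveness scan:
Stmt 1 'v = 3': DEAD (v not in live set [])
Stmt 2 'c = v - 1': DEAD (c not in live set [])
Stmt 3 'y = 2 - v': DEAD (y not in live set [])
Stmt 4 'a = 8 * y': DEAD (a not in live set [])
Stmt 5 'd = 5 * 0': DEAD (d not in live set [])
Stmt 6 'z = c * v': DEAD (z not in live set [])
Stmt 7 'u = d * z': DEAD (u not in live set [])
Stmt 8 'b = 1 * 5': KEEP (b is live); live-in = []
Stmt 9 'return b': KEEP (return); live-in = ['b']
Removed statement numbers: [1, 2, 3, 4, 5, 6, 7]
Surviving IR:
  b = 1 * 5
  return b

Answer: 1 2 3 4 5 6 7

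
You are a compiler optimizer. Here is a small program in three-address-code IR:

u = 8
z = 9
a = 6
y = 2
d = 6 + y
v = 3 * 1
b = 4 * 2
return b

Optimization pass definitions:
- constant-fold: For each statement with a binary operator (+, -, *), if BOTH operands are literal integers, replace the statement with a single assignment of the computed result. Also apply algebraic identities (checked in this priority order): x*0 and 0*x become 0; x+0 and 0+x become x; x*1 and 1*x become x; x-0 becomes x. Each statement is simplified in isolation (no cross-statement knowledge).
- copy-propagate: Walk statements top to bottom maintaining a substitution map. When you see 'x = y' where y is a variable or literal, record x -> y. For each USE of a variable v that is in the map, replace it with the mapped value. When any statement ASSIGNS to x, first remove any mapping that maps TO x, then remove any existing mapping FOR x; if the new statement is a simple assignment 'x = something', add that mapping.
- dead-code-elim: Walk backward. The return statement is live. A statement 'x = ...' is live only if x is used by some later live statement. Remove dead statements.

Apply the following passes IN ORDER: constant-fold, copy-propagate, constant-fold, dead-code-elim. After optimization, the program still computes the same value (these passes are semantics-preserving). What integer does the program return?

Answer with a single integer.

Initial IR:
  u = 8
  z = 9
  a = 6
  y = 2
  d = 6 + y
  v = 3 * 1
  b = 4 * 2
  return b
After constant-fold (8 stmts):
  u = 8
  z = 9
  a = 6
  y = 2
  d = 6 + y
  v = 3
  b = 8
  return b
After copy-propagate (8 stmts):
  u = 8
  z = 9
  a = 6
  y = 2
  d = 6 + 2
  v = 3
  b = 8
  return 8
After constant-fold (8 stmts):
  u = 8
  z = 9
  a = 6
  y = 2
  d = 8
  v = 3
  b = 8
  return 8
After dead-code-elim (1 stmts):
  return 8
Evaluate:
  u = 8  =>  u = 8
  z = 9  =>  z = 9
  a = 6  =>  a = 6
  y = 2  =>  y = 2
  d = 6 + y  =>  d = 8
  v = 3 * 1  =>  v = 3
  b = 4 * 2  =>  b = 8
  return b = 8

Answer: 8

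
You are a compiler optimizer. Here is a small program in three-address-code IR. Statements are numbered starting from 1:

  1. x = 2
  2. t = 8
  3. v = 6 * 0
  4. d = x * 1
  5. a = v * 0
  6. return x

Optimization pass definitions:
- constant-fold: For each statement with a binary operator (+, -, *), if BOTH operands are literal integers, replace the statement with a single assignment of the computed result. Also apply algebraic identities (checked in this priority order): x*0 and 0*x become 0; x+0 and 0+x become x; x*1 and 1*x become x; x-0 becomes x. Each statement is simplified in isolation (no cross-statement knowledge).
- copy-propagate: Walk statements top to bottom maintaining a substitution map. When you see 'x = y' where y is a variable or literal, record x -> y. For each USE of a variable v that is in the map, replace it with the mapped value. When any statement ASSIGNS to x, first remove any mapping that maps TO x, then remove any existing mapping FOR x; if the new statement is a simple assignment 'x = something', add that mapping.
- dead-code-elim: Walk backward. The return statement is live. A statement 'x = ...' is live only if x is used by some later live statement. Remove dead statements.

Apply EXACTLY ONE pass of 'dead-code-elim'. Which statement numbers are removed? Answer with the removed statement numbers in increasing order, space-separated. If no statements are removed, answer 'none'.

Backward liveness scan:
Stmt 1 'x = 2': KEEP (x is live); live-in = []
Stmt 2 't = 8': DEAD (t not in live set ['x'])
Stmt 3 'v = 6 * 0': DEAD (v not in live set ['x'])
Stmt 4 'd = x * 1': DEAD (d not in live set ['x'])
Stmt 5 'a = v * 0': DEAD (a not in live set ['x'])
Stmt 6 'return x': KEEP (return); live-in = ['x']
Removed statement numbers: [2, 3, 4, 5]
Surviving IR:
  x = 2
  return x

Answer: 2 3 4 5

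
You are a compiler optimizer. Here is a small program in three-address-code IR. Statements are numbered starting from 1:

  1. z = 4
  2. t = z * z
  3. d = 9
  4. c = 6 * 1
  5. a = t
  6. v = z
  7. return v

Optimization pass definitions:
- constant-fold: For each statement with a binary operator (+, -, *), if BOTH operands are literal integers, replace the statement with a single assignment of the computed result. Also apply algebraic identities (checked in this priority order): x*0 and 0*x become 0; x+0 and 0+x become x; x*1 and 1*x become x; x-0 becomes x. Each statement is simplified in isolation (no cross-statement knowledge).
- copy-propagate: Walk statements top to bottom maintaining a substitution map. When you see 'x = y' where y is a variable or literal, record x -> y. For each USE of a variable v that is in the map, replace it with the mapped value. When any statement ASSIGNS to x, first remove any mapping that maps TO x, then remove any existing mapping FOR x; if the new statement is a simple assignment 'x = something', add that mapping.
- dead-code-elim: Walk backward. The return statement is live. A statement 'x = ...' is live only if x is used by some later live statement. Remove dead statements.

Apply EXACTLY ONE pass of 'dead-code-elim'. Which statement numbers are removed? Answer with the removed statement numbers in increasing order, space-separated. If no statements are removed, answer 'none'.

Answer: 2 3 4 5

Derivation:
Backward liveness scan:
Stmt 1 'z = 4': KEEP (z is live); live-in = []
Stmt 2 't = z * z': DEAD (t not in live set ['z'])
Stmt 3 'd = 9': DEAD (d not in live set ['z'])
Stmt 4 'c = 6 * 1': DEAD (c not in live set ['z'])
Stmt 5 'a = t': DEAD (a not in live set ['z'])
Stmt 6 'v = z': KEEP (v is live); live-in = ['z']
Stmt 7 'return v': KEEP (return); live-in = ['v']
Removed statement numbers: [2, 3, 4, 5]
Surviving IR:
  z = 4
  v = z
  return v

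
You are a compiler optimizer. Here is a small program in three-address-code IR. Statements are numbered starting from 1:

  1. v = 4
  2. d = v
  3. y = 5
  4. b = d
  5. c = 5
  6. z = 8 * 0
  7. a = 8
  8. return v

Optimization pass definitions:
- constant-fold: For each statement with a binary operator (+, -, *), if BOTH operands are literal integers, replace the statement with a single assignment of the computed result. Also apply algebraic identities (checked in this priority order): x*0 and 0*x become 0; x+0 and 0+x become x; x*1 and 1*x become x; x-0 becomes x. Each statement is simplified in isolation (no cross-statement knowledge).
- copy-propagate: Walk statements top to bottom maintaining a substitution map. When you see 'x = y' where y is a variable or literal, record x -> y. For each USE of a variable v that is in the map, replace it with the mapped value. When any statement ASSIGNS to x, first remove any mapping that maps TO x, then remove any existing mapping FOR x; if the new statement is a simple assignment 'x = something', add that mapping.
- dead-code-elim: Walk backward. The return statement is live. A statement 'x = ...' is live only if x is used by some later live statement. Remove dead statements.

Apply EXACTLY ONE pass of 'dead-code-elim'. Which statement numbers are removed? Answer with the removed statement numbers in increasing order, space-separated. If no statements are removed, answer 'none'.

Backward liveness scan:
Stmt 1 'v = 4': KEEP (v is live); live-in = []
Stmt 2 'd = v': DEAD (d not in live set ['v'])
Stmt 3 'y = 5': DEAD (y not in live set ['v'])
Stmt 4 'b = d': DEAD (b not in live set ['v'])
Stmt 5 'c = 5': DEAD (c not in live set ['v'])
Stmt 6 'z = 8 * 0': DEAD (z not in live set ['v'])
Stmt 7 'a = 8': DEAD (a not in live set ['v'])
Stmt 8 'return v': KEEP (return); live-in = ['v']
Removed statement numbers: [2, 3, 4, 5, 6, 7]
Surviving IR:
  v = 4
  return v

Answer: 2 3 4 5 6 7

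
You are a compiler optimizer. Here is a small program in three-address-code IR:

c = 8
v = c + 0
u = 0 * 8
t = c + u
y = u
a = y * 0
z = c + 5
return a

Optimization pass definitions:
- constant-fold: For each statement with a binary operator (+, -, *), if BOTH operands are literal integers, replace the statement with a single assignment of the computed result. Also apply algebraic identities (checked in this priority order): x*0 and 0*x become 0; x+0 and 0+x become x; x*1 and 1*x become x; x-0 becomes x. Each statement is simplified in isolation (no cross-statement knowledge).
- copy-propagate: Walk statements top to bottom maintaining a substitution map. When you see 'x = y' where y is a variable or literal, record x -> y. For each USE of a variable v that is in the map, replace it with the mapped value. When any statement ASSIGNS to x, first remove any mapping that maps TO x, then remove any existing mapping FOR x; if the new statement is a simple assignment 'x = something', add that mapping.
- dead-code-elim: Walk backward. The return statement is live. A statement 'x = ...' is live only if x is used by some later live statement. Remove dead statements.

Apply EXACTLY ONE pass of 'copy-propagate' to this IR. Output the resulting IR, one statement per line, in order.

Answer: c = 8
v = 8 + 0
u = 0 * 8
t = 8 + u
y = u
a = u * 0
z = 8 + 5
return a

Derivation:
Applying copy-propagate statement-by-statement:
  [1] c = 8  (unchanged)
  [2] v = c + 0  -> v = 8 + 0
  [3] u = 0 * 8  (unchanged)
  [4] t = c + u  -> t = 8 + u
  [5] y = u  (unchanged)
  [6] a = y * 0  -> a = u * 0
  [7] z = c + 5  -> z = 8 + 5
  [8] return a  (unchanged)
Result (8 stmts):
  c = 8
  v = 8 + 0
  u = 0 * 8
  t = 8 + u
  y = u
  a = u * 0
  z = 8 + 5
  return a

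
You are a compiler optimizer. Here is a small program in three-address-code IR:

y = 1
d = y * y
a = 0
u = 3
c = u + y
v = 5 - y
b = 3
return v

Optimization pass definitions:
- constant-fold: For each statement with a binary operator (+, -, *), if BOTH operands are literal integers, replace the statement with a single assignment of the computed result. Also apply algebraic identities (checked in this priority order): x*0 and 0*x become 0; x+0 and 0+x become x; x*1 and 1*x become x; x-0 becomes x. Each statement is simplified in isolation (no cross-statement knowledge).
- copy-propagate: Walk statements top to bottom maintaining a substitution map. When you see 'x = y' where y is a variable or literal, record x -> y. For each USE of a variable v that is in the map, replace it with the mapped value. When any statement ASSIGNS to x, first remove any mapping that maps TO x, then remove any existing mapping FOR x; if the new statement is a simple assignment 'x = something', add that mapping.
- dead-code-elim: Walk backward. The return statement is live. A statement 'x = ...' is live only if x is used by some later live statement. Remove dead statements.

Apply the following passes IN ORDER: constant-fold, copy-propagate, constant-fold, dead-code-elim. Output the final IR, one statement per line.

Initial IR:
  y = 1
  d = y * y
  a = 0
  u = 3
  c = u + y
  v = 5 - y
  b = 3
  return v
After constant-fold (8 stmts):
  y = 1
  d = y * y
  a = 0
  u = 3
  c = u + y
  v = 5 - y
  b = 3
  return v
After copy-propagate (8 stmts):
  y = 1
  d = 1 * 1
  a = 0
  u = 3
  c = 3 + 1
  v = 5 - 1
  b = 3
  return v
After constant-fold (8 stmts):
  y = 1
  d = 1
  a = 0
  u = 3
  c = 4
  v = 4
  b = 3
  return v
After dead-code-elim (2 stmts):
  v = 4
  return v

Answer: v = 4
return v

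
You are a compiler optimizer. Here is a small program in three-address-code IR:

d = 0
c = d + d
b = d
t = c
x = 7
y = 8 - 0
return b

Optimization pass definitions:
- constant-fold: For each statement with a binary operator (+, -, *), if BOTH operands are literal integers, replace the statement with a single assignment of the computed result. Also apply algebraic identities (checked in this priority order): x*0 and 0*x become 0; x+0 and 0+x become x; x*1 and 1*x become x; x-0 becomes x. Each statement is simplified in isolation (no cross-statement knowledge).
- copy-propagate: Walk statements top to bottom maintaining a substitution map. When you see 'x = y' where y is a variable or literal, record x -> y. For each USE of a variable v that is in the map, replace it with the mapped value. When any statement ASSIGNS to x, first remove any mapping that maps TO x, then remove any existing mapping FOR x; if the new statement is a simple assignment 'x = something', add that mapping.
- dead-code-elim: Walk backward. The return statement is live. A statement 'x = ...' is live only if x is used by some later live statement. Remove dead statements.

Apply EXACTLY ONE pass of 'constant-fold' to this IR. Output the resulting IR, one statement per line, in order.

Answer: d = 0
c = d + d
b = d
t = c
x = 7
y = 8
return b

Derivation:
Applying constant-fold statement-by-statement:
  [1] d = 0  (unchanged)
  [2] c = d + d  (unchanged)
  [3] b = d  (unchanged)
  [4] t = c  (unchanged)
  [5] x = 7  (unchanged)
  [6] y = 8 - 0  -> y = 8
  [7] return b  (unchanged)
Result (7 stmts):
  d = 0
  c = d + d
  b = d
  t = c
  x = 7
  y = 8
  return b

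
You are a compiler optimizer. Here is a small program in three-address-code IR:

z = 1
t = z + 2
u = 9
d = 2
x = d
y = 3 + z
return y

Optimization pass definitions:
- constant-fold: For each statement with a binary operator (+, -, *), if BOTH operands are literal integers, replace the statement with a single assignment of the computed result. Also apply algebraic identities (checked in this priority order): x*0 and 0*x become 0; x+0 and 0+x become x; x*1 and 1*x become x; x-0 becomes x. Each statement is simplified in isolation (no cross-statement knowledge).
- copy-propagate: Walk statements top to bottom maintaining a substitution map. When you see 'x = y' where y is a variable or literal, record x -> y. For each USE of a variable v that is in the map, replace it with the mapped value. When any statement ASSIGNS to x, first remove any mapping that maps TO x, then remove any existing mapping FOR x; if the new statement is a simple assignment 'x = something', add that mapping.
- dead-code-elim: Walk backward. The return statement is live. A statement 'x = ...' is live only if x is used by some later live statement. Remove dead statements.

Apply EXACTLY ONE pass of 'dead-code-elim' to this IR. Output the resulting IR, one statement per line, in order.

Answer: z = 1
y = 3 + z
return y

Derivation:
Applying dead-code-elim statement-by-statement:
  [7] return y  -> KEEP (return); live=['y']
  [6] y = 3 + z  -> KEEP; live=['z']
  [5] x = d  -> DEAD (x not live)
  [4] d = 2  -> DEAD (d not live)
  [3] u = 9  -> DEAD (u not live)
  [2] t = z + 2  -> DEAD (t not live)
  [1] z = 1  -> KEEP; live=[]
Result (3 stmts):
  z = 1
  y = 3 + z
  return y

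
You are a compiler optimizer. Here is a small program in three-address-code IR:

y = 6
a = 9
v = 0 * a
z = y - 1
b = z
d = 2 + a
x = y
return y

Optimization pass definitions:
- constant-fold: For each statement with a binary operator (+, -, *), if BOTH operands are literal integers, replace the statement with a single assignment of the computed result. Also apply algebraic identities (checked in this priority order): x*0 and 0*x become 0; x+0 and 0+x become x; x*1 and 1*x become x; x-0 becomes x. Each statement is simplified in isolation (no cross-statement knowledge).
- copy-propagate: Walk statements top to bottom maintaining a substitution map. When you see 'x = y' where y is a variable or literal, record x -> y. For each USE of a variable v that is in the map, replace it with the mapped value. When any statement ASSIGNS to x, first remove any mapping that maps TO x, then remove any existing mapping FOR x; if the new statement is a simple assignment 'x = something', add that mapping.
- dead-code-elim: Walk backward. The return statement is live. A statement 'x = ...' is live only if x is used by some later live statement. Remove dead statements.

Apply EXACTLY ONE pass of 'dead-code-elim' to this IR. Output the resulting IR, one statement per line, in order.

Answer: y = 6
return y

Derivation:
Applying dead-code-elim statement-by-statement:
  [8] return y  -> KEEP (return); live=['y']
  [7] x = y  -> DEAD (x not live)
  [6] d = 2 + a  -> DEAD (d not live)
  [5] b = z  -> DEAD (b not live)
  [4] z = y - 1  -> DEAD (z not live)
  [3] v = 0 * a  -> DEAD (v not live)
  [2] a = 9  -> DEAD (a not live)
  [1] y = 6  -> KEEP; live=[]
Result (2 stmts):
  y = 6
  return y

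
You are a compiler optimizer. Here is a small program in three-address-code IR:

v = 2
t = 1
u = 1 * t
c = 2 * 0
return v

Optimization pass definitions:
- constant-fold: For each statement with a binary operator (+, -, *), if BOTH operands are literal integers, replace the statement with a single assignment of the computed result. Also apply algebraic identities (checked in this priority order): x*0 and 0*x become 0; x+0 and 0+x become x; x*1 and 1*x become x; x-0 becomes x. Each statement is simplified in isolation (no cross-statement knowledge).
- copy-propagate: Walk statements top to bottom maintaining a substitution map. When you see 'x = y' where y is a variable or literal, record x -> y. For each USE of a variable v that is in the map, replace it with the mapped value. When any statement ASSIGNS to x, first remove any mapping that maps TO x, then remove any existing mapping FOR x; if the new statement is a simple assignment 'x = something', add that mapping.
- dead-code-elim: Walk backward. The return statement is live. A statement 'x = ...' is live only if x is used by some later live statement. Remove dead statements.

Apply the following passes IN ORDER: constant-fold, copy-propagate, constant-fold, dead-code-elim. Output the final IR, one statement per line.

Initial IR:
  v = 2
  t = 1
  u = 1 * t
  c = 2 * 0
  return v
After constant-fold (5 stmts):
  v = 2
  t = 1
  u = t
  c = 0
  return v
After copy-propagate (5 stmts):
  v = 2
  t = 1
  u = 1
  c = 0
  return 2
After constant-fold (5 stmts):
  v = 2
  t = 1
  u = 1
  c = 0
  return 2
After dead-code-elim (1 stmts):
  return 2

Answer: return 2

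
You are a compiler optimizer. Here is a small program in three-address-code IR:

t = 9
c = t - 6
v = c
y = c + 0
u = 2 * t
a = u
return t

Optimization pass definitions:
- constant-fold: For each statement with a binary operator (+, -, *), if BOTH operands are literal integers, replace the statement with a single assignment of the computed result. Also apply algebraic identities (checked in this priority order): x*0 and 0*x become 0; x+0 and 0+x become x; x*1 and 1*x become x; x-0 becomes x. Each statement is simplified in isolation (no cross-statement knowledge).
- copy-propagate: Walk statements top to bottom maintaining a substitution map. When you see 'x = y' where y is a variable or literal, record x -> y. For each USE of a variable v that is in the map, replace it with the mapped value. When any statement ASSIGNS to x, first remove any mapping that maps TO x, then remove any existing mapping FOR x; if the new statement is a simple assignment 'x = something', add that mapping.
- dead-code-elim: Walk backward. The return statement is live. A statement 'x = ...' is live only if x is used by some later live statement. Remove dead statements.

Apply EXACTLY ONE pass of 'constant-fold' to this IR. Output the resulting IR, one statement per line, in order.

Applying constant-fold statement-by-statement:
  [1] t = 9  (unchanged)
  [2] c = t - 6  (unchanged)
  [3] v = c  (unchanged)
  [4] y = c + 0  -> y = c
  [5] u = 2 * t  (unchanged)
  [6] a = u  (unchanged)
  [7] return t  (unchanged)
Result (7 stmts):
  t = 9
  c = t - 6
  v = c
  y = c
  u = 2 * t
  a = u
  return t

Answer: t = 9
c = t - 6
v = c
y = c
u = 2 * t
a = u
return t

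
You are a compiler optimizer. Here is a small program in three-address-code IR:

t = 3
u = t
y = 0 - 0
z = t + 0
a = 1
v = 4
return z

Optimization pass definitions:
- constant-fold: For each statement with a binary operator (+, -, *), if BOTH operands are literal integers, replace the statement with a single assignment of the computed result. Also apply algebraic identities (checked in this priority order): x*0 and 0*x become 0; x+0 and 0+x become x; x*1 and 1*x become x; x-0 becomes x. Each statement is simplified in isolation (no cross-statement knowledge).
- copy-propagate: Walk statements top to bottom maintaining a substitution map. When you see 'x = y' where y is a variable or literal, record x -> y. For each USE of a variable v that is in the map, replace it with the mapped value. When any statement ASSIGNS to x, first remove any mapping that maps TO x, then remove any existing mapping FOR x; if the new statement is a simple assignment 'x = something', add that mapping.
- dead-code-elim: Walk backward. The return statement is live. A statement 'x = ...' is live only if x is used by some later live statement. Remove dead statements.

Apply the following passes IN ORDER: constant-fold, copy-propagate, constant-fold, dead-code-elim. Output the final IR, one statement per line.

Answer: return 3

Derivation:
Initial IR:
  t = 3
  u = t
  y = 0 - 0
  z = t + 0
  a = 1
  v = 4
  return z
After constant-fold (7 stmts):
  t = 3
  u = t
  y = 0
  z = t
  a = 1
  v = 4
  return z
After copy-propagate (7 stmts):
  t = 3
  u = 3
  y = 0
  z = 3
  a = 1
  v = 4
  return 3
After constant-fold (7 stmts):
  t = 3
  u = 3
  y = 0
  z = 3
  a = 1
  v = 4
  return 3
After dead-code-elim (1 stmts):
  return 3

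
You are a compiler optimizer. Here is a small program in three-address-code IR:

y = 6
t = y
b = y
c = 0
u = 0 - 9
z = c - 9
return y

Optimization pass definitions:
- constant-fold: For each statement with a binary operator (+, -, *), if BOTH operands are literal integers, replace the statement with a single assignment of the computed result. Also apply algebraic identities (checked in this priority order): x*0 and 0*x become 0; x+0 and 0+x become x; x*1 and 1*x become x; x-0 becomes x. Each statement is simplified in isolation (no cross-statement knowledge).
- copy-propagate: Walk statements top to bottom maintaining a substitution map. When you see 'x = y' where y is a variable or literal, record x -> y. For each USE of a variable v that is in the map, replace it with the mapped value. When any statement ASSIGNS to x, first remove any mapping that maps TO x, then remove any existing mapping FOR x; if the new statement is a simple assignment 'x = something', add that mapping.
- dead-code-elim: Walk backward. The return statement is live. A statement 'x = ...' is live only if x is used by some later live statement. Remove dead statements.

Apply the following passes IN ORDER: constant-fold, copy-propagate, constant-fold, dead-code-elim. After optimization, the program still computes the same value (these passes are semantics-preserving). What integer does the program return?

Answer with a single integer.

Answer: 6

Derivation:
Initial IR:
  y = 6
  t = y
  b = y
  c = 0
  u = 0 - 9
  z = c - 9
  return y
After constant-fold (7 stmts):
  y = 6
  t = y
  b = y
  c = 0
  u = -9
  z = c - 9
  return y
After copy-propagate (7 stmts):
  y = 6
  t = 6
  b = 6
  c = 0
  u = -9
  z = 0 - 9
  return 6
After constant-fold (7 stmts):
  y = 6
  t = 6
  b = 6
  c = 0
  u = -9
  z = -9
  return 6
After dead-code-elim (1 stmts):
  return 6
Evaluate:
  y = 6  =>  y = 6
  t = y  =>  t = 6
  b = y  =>  b = 6
  c = 0  =>  c = 0
  u = 0 - 9  =>  u = -9
  z = c - 9  =>  z = -9
  return y = 6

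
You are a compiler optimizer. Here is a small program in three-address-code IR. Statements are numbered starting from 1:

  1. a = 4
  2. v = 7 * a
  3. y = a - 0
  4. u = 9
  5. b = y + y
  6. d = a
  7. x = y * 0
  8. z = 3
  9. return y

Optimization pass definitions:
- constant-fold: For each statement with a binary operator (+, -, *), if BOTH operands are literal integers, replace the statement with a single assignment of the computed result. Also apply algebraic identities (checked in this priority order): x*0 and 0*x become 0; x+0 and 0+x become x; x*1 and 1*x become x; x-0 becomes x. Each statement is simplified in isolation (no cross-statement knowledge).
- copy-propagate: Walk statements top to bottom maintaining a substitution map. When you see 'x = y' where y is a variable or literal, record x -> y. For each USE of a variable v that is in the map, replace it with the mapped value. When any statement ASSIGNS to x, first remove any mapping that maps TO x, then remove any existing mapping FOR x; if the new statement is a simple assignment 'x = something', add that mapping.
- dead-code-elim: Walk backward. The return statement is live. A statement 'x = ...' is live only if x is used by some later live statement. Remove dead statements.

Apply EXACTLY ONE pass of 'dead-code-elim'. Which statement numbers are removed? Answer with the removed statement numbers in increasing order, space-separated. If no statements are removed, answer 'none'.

Answer: 2 4 5 6 7 8

Derivation:
Backward liveness scan:
Stmt 1 'a = 4': KEEP (a is live); live-in = []
Stmt 2 'v = 7 * a': DEAD (v not in live set ['a'])
Stmt 3 'y = a - 0': KEEP (y is live); live-in = ['a']
Stmt 4 'u = 9': DEAD (u not in live set ['y'])
Stmt 5 'b = y + y': DEAD (b not in live set ['y'])
Stmt 6 'd = a': DEAD (d not in live set ['y'])
Stmt 7 'x = y * 0': DEAD (x not in live set ['y'])
Stmt 8 'z = 3': DEAD (z not in live set ['y'])
Stmt 9 'return y': KEEP (return); live-in = ['y']
Removed statement numbers: [2, 4, 5, 6, 7, 8]
Surviving IR:
  a = 4
  y = a - 0
  return y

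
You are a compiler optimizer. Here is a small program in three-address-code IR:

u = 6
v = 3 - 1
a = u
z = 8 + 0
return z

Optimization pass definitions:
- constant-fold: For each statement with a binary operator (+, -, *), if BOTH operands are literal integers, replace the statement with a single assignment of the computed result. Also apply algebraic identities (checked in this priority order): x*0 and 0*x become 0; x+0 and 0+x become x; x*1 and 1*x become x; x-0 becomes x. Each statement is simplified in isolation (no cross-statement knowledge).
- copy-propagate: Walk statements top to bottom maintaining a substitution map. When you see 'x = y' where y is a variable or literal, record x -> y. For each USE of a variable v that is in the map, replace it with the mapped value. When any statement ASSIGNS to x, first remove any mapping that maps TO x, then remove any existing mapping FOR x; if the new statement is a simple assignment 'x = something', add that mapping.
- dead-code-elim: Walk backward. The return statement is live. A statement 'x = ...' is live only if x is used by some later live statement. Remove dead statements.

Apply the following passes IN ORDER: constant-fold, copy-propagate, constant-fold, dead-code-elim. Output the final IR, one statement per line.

Initial IR:
  u = 6
  v = 3 - 1
  a = u
  z = 8 + 0
  return z
After constant-fold (5 stmts):
  u = 6
  v = 2
  a = u
  z = 8
  return z
After copy-propagate (5 stmts):
  u = 6
  v = 2
  a = 6
  z = 8
  return 8
After constant-fold (5 stmts):
  u = 6
  v = 2
  a = 6
  z = 8
  return 8
After dead-code-elim (1 stmts):
  return 8

Answer: return 8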